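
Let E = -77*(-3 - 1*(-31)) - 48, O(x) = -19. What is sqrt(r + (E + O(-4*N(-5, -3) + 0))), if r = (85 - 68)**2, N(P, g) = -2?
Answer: I*sqrt(1934) ≈ 43.977*I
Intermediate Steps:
r = 289 (r = 17**2 = 289)
E = -2204 (E = -77*(-3 + 31) - 48 = -77*28 - 48 = -2156 - 48 = -2204)
sqrt(r + (E + O(-4*N(-5, -3) + 0))) = sqrt(289 + (-2204 - 19)) = sqrt(289 - 2223) = sqrt(-1934) = I*sqrt(1934)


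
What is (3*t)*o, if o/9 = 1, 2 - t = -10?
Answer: 324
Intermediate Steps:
t = 12 (t = 2 - 1*(-10) = 2 + 10 = 12)
o = 9 (o = 9*1 = 9)
(3*t)*o = (3*12)*9 = 36*9 = 324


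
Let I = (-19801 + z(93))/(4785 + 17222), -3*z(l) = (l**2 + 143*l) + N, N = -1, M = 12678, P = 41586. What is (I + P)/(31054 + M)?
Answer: 686366989/721807593 ≈ 0.95090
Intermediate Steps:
z(l) = 1/3 - 143*l/3 - l**2/3 (z(l) = -((l**2 + 143*l) - 1)/3 = -(-1 + l**2 + 143*l)/3 = 1/3 - 143*l/3 - l**2/3)
I = -81350/66021 (I = (-19801 + (1/3 - 143/3*93 - 1/3*93**2))/(4785 + 17222) = (-19801 + (1/3 - 4433 - 1/3*8649))/22007 = (-19801 + (1/3 - 4433 - 2883))*(1/22007) = (-19801 - 21947/3)*(1/22007) = -81350/3*1/22007 = -81350/66021 ≈ -1.2322)
(I + P)/(31054 + M) = (-81350/66021 + 41586)/(31054 + 12678) = (2745467956/66021)/43732 = (2745467956/66021)*(1/43732) = 686366989/721807593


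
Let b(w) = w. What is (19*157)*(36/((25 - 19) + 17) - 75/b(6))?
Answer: -1500449/46 ≈ -32618.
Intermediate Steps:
(19*157)*(36/((25 - 19) + 17) - 75/b(6)) = (19*157)*(36/((25 - 19) + 17) - 75/6) = 2983*(36/(6 + 17) - 75*⅙) = 2983*(36/23 - 25/2) = 2983*(-503/46) = -1500449/46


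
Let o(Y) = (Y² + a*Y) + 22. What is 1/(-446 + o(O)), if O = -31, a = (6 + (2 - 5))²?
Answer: 1/258 ≈ 0.0038760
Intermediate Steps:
a = 9 (a = (6 - 3)² = 3² = 9)
o(Y) = 22 + Y² + 9*Y (o(Y) = (Y² + 9*Y) + 22 = 22 + Y² + 9*Y)
1/(-446 + o(O)) = 1/(-446 + (22 + (-31)² + 9*(-31))) = 1/(-446 + (22 + 961 - 279)) = 1/(-446 + 704) = 1/258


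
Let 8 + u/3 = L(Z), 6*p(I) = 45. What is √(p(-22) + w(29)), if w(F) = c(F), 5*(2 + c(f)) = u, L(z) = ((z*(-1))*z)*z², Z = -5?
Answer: I*√37430/10 ≈ 19.347*I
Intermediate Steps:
L(z) = -z⁴ (L(z) = ((-z)*z)*z² = (-z²)*z² = -z⁴)
p(I) = 15/2 (p(I) = (⅙)*45 = 15/2)
u = -1899 (u = -24 + 3*(-1*(-5)⁴) = -24 + 3*(-1*625) = -24 + 3*(-625) = -24 - 1875 = -1899)
c(f) = -1909/5 (c(f) = -2 + (⅕)*(-1899) = -2 - 1899/5 = -1909/5)
w(F) = -1909/5
√(p(-22) + w(29)) = √(15/2 - 1909/5) = √(-3743/10) = I*√37430/10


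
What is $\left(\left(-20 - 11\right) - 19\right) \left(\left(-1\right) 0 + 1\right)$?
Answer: $-50$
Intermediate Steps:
$\left(\left(-20 - 11\right) - 19\right) \left(\left(-1\right) 0 + 1\right) = \left(-31 - 19\right) \left(0 + 1\right) = \left(-50\right) 1 = -50$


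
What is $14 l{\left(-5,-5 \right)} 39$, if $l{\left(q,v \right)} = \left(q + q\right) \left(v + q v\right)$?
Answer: $-109200$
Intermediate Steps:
$l{\left(q,v \right)} = 2 q \left(v + q v\right)$
$14 l{\left(-5,-5 \right)} 39 = 14 \cdot 2 \left(-5\right) \left(-5\right) \left(1 - 5\right) 39 = 14 \cdot 2 \left(-5\right) \left(-5\right) \left(-4\right) 39 = 14 \left(-200\right) 39 = \left(-2800\right) 39 = -109200$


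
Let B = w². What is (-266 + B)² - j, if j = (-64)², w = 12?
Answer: 10788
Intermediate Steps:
B = 144 (B = 12² = 144)
j = 4096
(-266 + B)² - j = (-266 + 144)² - 1*4096 = (-122)² - 4096 = 14884 - 4096 = 10788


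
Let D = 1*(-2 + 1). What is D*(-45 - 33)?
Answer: 78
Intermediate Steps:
D = -1 (D = 1*(-1) = -1)
D*(-45 - 33) = -(-45 - 33) = -1*(-78) = 78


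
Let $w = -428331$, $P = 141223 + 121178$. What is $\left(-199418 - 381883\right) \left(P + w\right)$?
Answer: $96455274930$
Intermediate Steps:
$P = 262401$
$\left(-199418 - 381883\right) \left(P + w\right) = \left(-199418 - 381883\right) \left(262401 - 428331\right) = \left(-581301\right) \left(-165930\right) = 96455274930$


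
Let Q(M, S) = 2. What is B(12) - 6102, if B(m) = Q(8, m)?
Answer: -6100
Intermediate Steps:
B(m) = 2
B(12) - 6102 = 2 - 6102 = -6100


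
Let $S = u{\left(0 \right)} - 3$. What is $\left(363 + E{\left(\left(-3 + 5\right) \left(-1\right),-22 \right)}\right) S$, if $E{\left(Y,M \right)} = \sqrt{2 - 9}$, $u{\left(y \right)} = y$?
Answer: $-1089 - 3 i \sqrt{7} \approx -1089.0 - 7.9373 i$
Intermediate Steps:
$E{\left(Y,M \right)} = i \sqrt{7}$ ($E{\left(Y,M \right)} = \sqrt{-7} = i \sqrt{7}$)
$S = -3$ ($S = 0 - 3 = -3$)
$\left(363 + E{\left(\left(-3 + 5\right) \left(-1\right),-22 \right)}\right) S = \left(363 + i \sqrt{7}\right) \left(-3\right) = -1089 - 3 i \sqrt{7}$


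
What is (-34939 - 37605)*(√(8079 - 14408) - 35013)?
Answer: 2539983072 - 72544*I*√6329 ≈ 2.54e+9 - 5.7712e+6*I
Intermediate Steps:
(-34939 - 37605)*(√(8079 - 14408) - 35013) = -72544*(√(-6329) - 35013) = -72544*(I*√6329 - 35013) = -72544*(-35013 + I*√6329) = 2539983072 - 72544*I*√6329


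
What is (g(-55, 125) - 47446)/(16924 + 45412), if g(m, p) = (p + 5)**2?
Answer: -15273/31168 ≈ -0.49002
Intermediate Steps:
g(m, p) = (5 + p)**2
(g(-55, 125) - 47446)/(16924 + 45412) = ((5 + 125)**2 - 47446)/(16924 + 45412) = (130**2 - 47446)/62336 = (16900 - 47446)*(1/62336) = -30546*1/62336 = -15273/31168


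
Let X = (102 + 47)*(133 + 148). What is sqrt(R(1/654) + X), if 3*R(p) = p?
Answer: sqrt(17908041422)/654 ≈ 204.62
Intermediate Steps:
R(p) = p/3
X = 41869 (X = 149*281 = 41869)
sqrt(R(1/654) + X) = sqrt((1/3)/654 + 41869) = sqrt((1/3)*(1/654) + 41869) = sqrt(1/1962 + 41869) = sqrt(82146979/1962) = sqrt(17908041422)/654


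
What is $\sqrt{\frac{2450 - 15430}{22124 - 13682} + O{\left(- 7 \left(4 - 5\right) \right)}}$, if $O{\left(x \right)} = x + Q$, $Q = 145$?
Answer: $\frac{13 \sqrt{1762502}}{1407} \approx 12.266$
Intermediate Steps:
$O{\left(x \right)} = 145 + x$ ($O{\left(x \right)} = x + 145 = 145 + x$)
$\sqrt{\frac{2450 - 15430}{22124 - 13682} + O{\left(- 7 \left(4 - 5\right) \right)}} = \sqrt{\frac{2450 - 15430}{22124 - 13682} + \left(145 - 7 \left(4 - 5\right)\right)} = \sqrt{- \frac{12980}{8442} + \left(145 - -7\right)} = \sqrt{\left(-12980\right) \frac{1}{8442} + \left(145 + 7\right)} = \sqrt{- \frac{6490}{4221} + 152} = \sqrt{\frac{635102}{4221}} = \frac{13 \sqrt{1762502}}{1407}$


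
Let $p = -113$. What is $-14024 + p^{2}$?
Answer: $-1255$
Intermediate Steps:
$-14024 + p^{2} = -14024 + \left(-113\right)^{2} = -14024 + 12769 = -1255$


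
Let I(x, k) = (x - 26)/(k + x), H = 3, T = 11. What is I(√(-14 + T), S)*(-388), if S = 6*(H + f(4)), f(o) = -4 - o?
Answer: -101268/301 + 1552*I*√3/903 ≈ -336.44 + 2.9769*I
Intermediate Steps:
S = -30 (S = 6*(3 + (-4 - 1*4)) = 6*(3 + (-4 - 4)) = 6*(3 - 8) = 6*(-5) = -30)
I(x, k) = (-26 + x)/(k + x)
I(√(-14 + T), S)*(-388) = ((-26 + √(-14 + 11))/(-30 + √(-14 + 11)))*(-388) = ((-26 + √(-3))/(-30 + √(-3)))*(-388) = ((-26 + I*√3)/(-30 + I*√3))*(-388) = -388*(-26 + I*√3)/(-30 + I*√3)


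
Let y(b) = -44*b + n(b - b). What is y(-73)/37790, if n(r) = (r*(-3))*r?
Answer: 1606/18895 ≈ 0.084996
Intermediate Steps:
n(r) = -3*r² (n(r) = (-3*r)*r = -3*r²)
y(b) = -44*b (y(b) = -44*b - 3*(b - b)² = -44*b - 3*0² = -44*b - 3*0 = -44*b + 0 = -44*b)
y(-73)/37790 = -44*(-73)/37790 = 3212*(1/37790) = 1606/18895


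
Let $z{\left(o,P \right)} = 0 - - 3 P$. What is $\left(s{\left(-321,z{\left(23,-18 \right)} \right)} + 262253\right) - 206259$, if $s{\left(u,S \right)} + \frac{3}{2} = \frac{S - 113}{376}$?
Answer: $\frac{21053013}{376} \approx 55992.0$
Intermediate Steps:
$z{\left(o,P \right)} = 3 P$ ($z{\left(o,P \right)} = 0 + 3 P = 3 P$)
$s{\left(u,S \right)} = - \frac{677}{376} + \frac{S}{376}$ ($s{\left(u,S \right)} = - \frac{3}{2} + \frac{S - 113}{376} = - \frac{3}{2} + \left(S - 113\right) \frac{1}{376} = - \frac{3}{2} + \left(-113 + S\right) \frac{1}{376} = - \frac{3}{2} + \left(- \frac{113}{376} + \frac{S}{376}\right) = - \frac{677}{376} + \frac{S}{376}$)
$\left(s{\left(-321,z{\left(23,-18 \right)} \right)} + 262253\right) - 206259 = \left(\left(- \frac{677}{376} + \frac{3 \left(-18\right)}{376}\right) + 262253\right) - 206259 = \left(\left(- \frac{677}{376} + \frac{1}{376} \left(-54\right)\right) + 262253\right) - 206259 = \left(\left(- \frac{677}{376} - \frac{27}{188}\right) + 262253\right) - 206259 = \left(- \frac{731}{376} + 262253\right) - 206259 = \frac{98606397}{376} - 206259 = \frac{21053013}{376}$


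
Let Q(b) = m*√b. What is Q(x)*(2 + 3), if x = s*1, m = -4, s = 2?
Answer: -20*√2 ≈ -28.284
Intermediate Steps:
x = 2 (x = 2*1 = 2)
Q(b) = -4*√b
Q(x)*(2 + 3) = (-4*√2)*(2 + 3) = -4*√2*5 = -20*√2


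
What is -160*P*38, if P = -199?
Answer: 1209920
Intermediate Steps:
-160*P*38 = -160*(-199)*38 = 31840*38 = 1209920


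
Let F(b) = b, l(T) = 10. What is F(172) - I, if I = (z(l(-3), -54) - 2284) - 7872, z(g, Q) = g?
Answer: 10318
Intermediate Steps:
I = -10146 (I = (10 - 2284) - 7872 = -2274 - 7872 = -10146)
F(172) - I = 172 - 1*(-10146) = 172 + 10146 = 10318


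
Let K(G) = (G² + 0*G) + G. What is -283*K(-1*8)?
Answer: -15848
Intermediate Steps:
K(G) = G + G² (K(G) = (G² + 0) + G = G² + G = G + G²)
-283*K(-1*8) = -283*(-1*8)*(1 - 1*8) = -(-2264)*(1 - 8) = -(-2264)*(-7) = -283*56 = -15848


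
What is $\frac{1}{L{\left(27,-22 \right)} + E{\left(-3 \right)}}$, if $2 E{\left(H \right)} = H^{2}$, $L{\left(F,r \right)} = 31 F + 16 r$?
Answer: $\frac{2}{979} \approx 0.0020429$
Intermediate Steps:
$L{\left(F,r \right)} = 16 r + 31 F$
$E{\left(H \right)} = \frac{H^{2}}{2}$
$\frac{1}{L{\left(27,-22 \right)} + E{\left(-3 \right)}} = \frac{1}{\left(16 \left(-22\right) + 31 \cdot 27\right) + \frac{\left(-3\right)^{2}}{2}} = \frac{1}{\left(-352 + 837\right) + \frac{1}{2} \cdot 9} = \frac{1}{485 + \frac{9}{2}} = \frac{1}{\frac{979}{2}} = \frac{2}{979}$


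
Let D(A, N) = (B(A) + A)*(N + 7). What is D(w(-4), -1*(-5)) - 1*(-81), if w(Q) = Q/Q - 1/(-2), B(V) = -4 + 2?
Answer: 75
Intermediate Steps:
B(V) = -2
w(Q) = 3/2 (w(Q) = 1 - 1*(-½) = 1 + ½ = 3/2)
D(A, N) = (-2 + A)*(7 + N) (D(A, N) = (-2 + A)*(N + 7) = (-2 + A)*(7 + N))
D(w(-4), -1*(-5)) - 1*(-81) = (-14 - (-2)*(-5) + 7*(3/2) + 3*(-1*(-5))/2) - 1*(-81) = (-14 - 2*5 + 21/2 + (3/2)*5) + 81 = (-14 - 10 + 21/2 + 15/2) + 81 = -6 + 81 = 75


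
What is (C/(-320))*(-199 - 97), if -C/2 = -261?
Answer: 9657/20 ≈ 482.85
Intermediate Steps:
C = 522 (C = -2*(-261) = 522)
(C/(-320))*(-199 - 97) = (522/(-320))*(-199 - 97) = (522*(-1/320))*(-296) = -261/160*(-296) = 9657/20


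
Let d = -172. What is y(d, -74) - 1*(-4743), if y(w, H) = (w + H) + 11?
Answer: 4508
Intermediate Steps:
y(w, H) = 11 + H + w (y(w, H) = (H + w) + 11 = 11 + H + w)
y(d, -74) - 1*(-4743) = (11 - 74 - 172) - 1*(-4743) = -235 + 4743 = 4508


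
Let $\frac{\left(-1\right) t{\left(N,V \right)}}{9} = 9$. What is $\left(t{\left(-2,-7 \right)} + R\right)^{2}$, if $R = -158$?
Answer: $57121$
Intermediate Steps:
$t{\left(N,V \right)} = -81$ ($t{\left(N,V \right)} = \left(-9\right) 9 = -81$)
$\left(t{\left(-2,-7 \right)} + R\right)^{2} = \left(-81 - 158\right)^{2} = \left(-239\right)^{2} = 57121$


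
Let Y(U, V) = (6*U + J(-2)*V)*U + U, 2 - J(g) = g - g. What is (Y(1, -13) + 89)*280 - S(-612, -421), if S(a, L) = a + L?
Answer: 20633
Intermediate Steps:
J(g) = 2 (J(g) = 2 - (g - g) = 2 - 1*0 = 2 + 0 = 2)
S(a, L) = L + a
Y(U, V) = U + U*(2*V + 6*U) (Y(U, V) = (6*U + 2*V)*U + U = (2*V + 6*U)*U + U = U*(2*V + 6*U) + U = U + U*(2*V + 6*U))
(Y(1, -13) + 89)*280 - S(-612, -421) = (1*(1 + 2*(-13) + 6*1) + 89)*280 - (-421 - 612) = (1*(1 - 26 + 6) + 89)*280 - 1*(-1033) = (1*(-19) + 89)*280 + 1033 = (-19 + 89)*280 + 1033 = 70*280 + 1033 = 19600 + 1033 = 20633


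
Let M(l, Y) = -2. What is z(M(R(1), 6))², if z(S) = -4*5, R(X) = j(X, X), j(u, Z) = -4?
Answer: 400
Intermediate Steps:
R(X) = -4
z(S) = -20
z(M(R(1), 6))² = (-20)² = 400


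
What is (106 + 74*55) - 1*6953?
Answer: -2777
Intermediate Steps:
(106 + 74*55) - 1*6953 = (106 + 4070) - 6953 = 4176 - 6953 = -2777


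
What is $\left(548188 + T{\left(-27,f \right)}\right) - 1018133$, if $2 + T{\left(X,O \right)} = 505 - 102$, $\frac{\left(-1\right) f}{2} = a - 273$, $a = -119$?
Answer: $-469544$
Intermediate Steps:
$f = 784$ ($f = - 2 \left(-119 - 273\right) = \left(-2\right) \left(-392\right) = 784$)
$T{\left(X,O \right)} = 401$ ($T{\left(X,O \right)} = -2 + \left(505 - 102\right) = -2 + 403 = 401$)
$\left(548188 + T{\left(-27,f \right)}\right) - 1018133 = \left(548188 + 401\right) - 1018133 = 548589 - 1018133 = -469544$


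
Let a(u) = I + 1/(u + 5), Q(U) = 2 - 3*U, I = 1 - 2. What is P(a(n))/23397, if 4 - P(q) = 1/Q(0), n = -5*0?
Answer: 7/46794 ≈ 0.00014959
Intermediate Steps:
n = 0
I = -1
a(u) = -1 + 1/(5 + u) (a(u) = -1 + 1/(u + 5) = -1 + 1/(5 + u))
P(q) = 7/2 (P(q) = 4 - 1/(2 - 3*0) = 4 - 1/(2 + 0) = 4 - 1/2 = 7/2)
P(a(n))/23397 = (7/2)/23397 = (7/2)*(1/23397) = 7/46794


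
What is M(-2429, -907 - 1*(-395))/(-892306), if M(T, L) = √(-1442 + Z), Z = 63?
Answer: -I*√1379/892306 ≈ -4.1617e-5*I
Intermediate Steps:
M(T, L) = I*√1379 (M(T, L) = √(-1442 + 63) = √(-1379) = I*√1379)
M(-2429, -907 - 1*(-395))/(-892306) = (I*√1379)/(-892306) = (I*√1379)*(-1/892306) = -I*√1379/892306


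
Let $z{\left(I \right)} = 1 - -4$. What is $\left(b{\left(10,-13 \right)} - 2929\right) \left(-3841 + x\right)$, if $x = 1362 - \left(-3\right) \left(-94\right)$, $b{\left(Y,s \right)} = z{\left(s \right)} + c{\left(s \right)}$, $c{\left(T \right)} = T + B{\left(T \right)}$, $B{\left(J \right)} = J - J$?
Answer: $8109057$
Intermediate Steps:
$B{\left(J \right)} = 0$
$c{\left(T \right)} = T$ ($c{\left(T \right)} = T + 0 = T$)
$z{\left(I \right)} = 5$ ($z{\left(I \right)} = 1 + 4 = 5$)
$b{\left(Y,s \right)} = 5 + s$
$x = 1080$ ($x = 1362 - 282 = 1080$)
$\left(b{\left(10,-13 \right)} - 2929\right) \left(-3841 + x\right) = \left(\left(5 - 13\right) - 2929\right) \left(-3841 + 1080\right) = \left(-8 - 2929\right) \left(-2761\right) = \left(-2937\right) \left(-2761\right) = 8109057$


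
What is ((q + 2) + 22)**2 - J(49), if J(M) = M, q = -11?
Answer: 120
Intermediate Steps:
((q + 2) + 22)**2 - J(49) = ((-11 + 2) + 22)**2 - 1*49 = (-9 + 22)**2 - 49 = 13**2 - 49 = 169 - 49 = 120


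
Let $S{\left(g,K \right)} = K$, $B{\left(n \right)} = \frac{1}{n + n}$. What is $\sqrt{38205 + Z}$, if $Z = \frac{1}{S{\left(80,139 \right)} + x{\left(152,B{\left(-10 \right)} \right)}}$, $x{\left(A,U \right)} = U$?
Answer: $\frac{13 \sqrt{1745865065}}{2779} \approx 195.46$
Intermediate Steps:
$B{\left(n \right)} = \frac{1}{2 n}$
$Z = \frac{20}{2779}$ ($Z = \frac{1}{139 + \frac{1}{2 \left(-10\right)}} = \frac{1}{139 + \frac{1}{2} \left(- \frac{1}{10}\right)} = \frac{1}{139 - \frac{1}{20}} = \frac{1}{\frac{2779}{20}} = \frac{20}{2779} \approx 0.0071968$)
$\sqrt{38205 + Z} = \sqrt{38205 + \frac{20}{2779}} = \sqrt{\frac{106171715}{2779}} = \frac{13 \sqrt{1745865065}}{2779}$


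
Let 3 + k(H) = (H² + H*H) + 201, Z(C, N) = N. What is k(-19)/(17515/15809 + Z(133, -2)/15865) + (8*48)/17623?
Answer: 4066525865811688/4896442291911 ≈ 830.51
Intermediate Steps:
k(H) = 198 + 2*H² (k(H) = -3 + ((H² + H*H) + 201) = -3 + ((H² + H²) + 201) = -3 + (2*H² + 201) = -3 + (201 + 2*H²) = 198 + 2*H²)
k(-19)/(17515/15809 + Z(133, -2)/15865) + (8*48)/17623 = (198 + 2*(-19)²)/(17515/15809 - 2/15865) + (8*48)/17623 = (198 + 2*361)/(17515*(1/15809) - 2*1/15865) + 384*(1/17623) = (198 + 722)/(17515/15809 - 2/15865) + 384/17623 = 920/(277843857/250809785) + 384/17623 = 920*(250809785/277843857) + 384/17623 = 230745002200/277843857 + 384/17623 = 4066525865811688/4896442291911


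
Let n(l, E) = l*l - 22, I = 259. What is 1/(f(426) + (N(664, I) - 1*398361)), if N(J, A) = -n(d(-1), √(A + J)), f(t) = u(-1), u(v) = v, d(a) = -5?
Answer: -1/398365 ≈ -2.5103e-6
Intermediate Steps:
f(t) = -1
n(l, E) = -22 + l² (n(l, E) = l² - 22 = -22 + l²)
N(J, A) = -3 (N(J, A) = -(-22 + (-5)²) = -(-22 + 25) = -1*3 = -3)
1/(f(426) + (N(664, I) - 1*398361)) = 1/(-1 + (-3 - 1*398361)) = 1/(-1 + (-3 - 398361)) = 1/(-1 - 398364) = 1/(-398365) = -1/398365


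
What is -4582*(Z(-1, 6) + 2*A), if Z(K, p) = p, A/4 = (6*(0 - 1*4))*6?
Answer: 5250972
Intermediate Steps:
A = -576 (A = 4*((6*(0 - 1*4))*6) = 4*((6*(0 - 4))*6) = 4*((6*(-4))*6) = 4*(-24*6) = 4*(-144) = -576)
-4582*(Z(-1, 6) + 2*A) = -4582*(6 + 2*(-576)) = -4582*(6 - 1152) = -4582*(-1146) = 5250972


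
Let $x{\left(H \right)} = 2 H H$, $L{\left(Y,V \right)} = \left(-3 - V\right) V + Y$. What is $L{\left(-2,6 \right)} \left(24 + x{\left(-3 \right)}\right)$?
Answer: $-2352$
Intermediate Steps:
$L{\left(Y,V \right)} = Y + V \left(-3 - V\right)$ ($L{\left(Y,V \right)} = V \left(-3 - V\right) + Y = Y + V \left(-3 - V\right)$)
$x{\left(H \right)} = 2 H^{2}$
$L{\left(-2,6 \right)} \left(24 + x{\left(-3 \right)}\right) = \left(-2 - 6^{2} - 18\right) \left(24 + 2 \left(-3\right)^{2}\right) = \left(-2 - 36 - 18\right) \left(24 + 2 \cdot 9\right) = \left(-2 - 36 - 18\right) \left(24 + 18\right) = \left(-56\right) 42 = -2352$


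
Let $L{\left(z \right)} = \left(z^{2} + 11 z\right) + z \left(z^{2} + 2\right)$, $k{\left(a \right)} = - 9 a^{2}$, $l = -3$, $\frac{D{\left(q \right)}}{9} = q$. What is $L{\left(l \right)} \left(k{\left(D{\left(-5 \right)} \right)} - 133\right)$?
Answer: $1046406$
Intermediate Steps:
$D{\left(q \right)} = 9 q$
$L{\left(z \right)} = z^{2} + 11 z + z \left(2 + z^{2}\right)$ ($L{\left(z \right)} = \left(z^{2} + 11 z\right) + z \left(2 + z^{2}\right) = z^{2} + 11 z + z \left(2 + z^{2}\right)$)
$L{\left(l \right)} \left(k{\left(D{\left(-5 \right)} \right)} - 133\right) = - 3 \left(13 - 3 + \left(-3\right)^{2}\right) \left(- 9 \left(9 \left(-5\right)\right)^{2} - 133\right) = - 3 \left(13 - 3 + 9\right) \left(- 9 \left(-45\right)^{2} - 133\right) = \left(-3\right) 19 \left(\left(-9\right) 2025 - 133\right) = - 57 \left(-18225 - 133\right) = \left(-57\right) \left(-18358\right) = 1046406$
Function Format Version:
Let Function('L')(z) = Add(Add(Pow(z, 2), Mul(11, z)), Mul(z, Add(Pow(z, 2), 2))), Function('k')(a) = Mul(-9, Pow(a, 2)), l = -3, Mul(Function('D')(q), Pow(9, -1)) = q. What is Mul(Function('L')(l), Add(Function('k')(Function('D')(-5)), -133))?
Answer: 1046406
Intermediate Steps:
Function('D')(q) = Mul(9, q)
Function('L')(z) = Add(Pow(z, 2), Mul(11, z), Mul(z, Add(2, Pow(z, 2)))) (Function('L')(z) = Add(Add(Pow(z, 2), Mul(11, z)), Mul(z, Add(2, Pow(z, 2)))) = Add(Pow(z, 2), Mul(11, z), Mul(z, Add(2, Pow(z, 2)))))
Mul(Function('L')(l), Add(Function('k')(Function('D')(-5)), -133)) = Mul(Mul(-3, Add(13, -3, Pow(-3, 2))), Add(Mul(-9, Pow(Mul(9, -5), 2)), -133)) = Mul(Mul(-3, Add(13, -3, 9)), Add(Mul(-9, Pow(-45, 2)), -133)) = Mul(Mul(-3, 19), Add(Mul(-9, 2025), -133)) = Mul(-57, Add(-18225, -133)) = Mul(-57, -18358) = 1046406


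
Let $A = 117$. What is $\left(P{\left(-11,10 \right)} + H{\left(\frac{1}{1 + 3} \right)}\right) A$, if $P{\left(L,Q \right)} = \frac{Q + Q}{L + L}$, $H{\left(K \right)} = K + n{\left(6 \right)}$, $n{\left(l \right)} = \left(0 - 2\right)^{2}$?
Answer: $\frac{17199}{44} \approx 390.89$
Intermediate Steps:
$n{\left(l \right)} = 4$ ($n{\left(l \right)} = \left(-2\right)^{2} = 4$)
$H{\left(K \right)} = 4 + K$ ($H{\left(K \right)} = K + 4 = 4 + K$)
$P{\left(L,Q \right)} = \frac{Q}{L}$ ($P{\left(L,Q \right)} = \frac{2 Q}{2 L} = 2 Q \frac{1}{2 L} = \frac{Q}{L}$)
$\left(P{\left(-11,10 \right)} + H{\left(\frac{1}{1 + 3} \right)}\right) A = \left(\frac{10}{-11} + \left(4 + \frac{1}{1 + 3}\right)\right) 117 = \left(10 \left(- \frac{1}{11}\right) + \left(4 + \frac{1}{4}\right)\right) 117 = \left(- \frac{10}{11} + \left(4 + \frac{1}{4}\right)\right) 117 = \left(- \frac{10}{11} + \frac{17}{4}\right) 117 = \frac{147}{44} \cdot 117 = \frac{17199}{44}$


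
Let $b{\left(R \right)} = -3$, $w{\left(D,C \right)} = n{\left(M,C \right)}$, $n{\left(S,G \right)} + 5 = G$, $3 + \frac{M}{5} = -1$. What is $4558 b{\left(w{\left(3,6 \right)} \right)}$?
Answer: $-13674$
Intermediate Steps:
$M = -20$ ($M = -15 + 5 \left(-1\right) = -15 - 5 = -20$)
$n{\left(S,G \right)} = -5 + G$
$w{\left(D,C \right)} = -5 + C$
$4558 b{\left(w{\left(3,6 \right)} \right)} = 4558 \left(-3\right) = -13674$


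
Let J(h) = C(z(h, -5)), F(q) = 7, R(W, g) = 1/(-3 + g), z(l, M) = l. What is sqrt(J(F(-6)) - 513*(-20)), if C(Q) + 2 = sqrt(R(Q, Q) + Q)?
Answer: sqrt(41032 + 2*sqrt(29))/2 ≈ 101.30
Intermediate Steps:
C(Q) = -2 + sqrt(Q + 1/(-3 + Q)) (C(Q) = -2 + sqrt(1/(-3 + Q) + Q) = -2 + sqrt(Q + 1/(-3 + Q)))
J(h) = -2 + sqrt((1 + h*(-3 + h))/(-3 + h))
sqrt(J(F(-6)) - 513*(-20)) = sqrt((-2 + sqrt((1 + 7*(-3 + 7))/(-3 + 7))) - 513*(-20)) = sqrt((-2 + sqrt((1 + 7*4)/4)) - 1*(-10260)) = sqrt((-2 + sqrt((1 + 28)/4)) + 10260) = sqrt((-2 + sqrt((1/4)*29)) + 10260) = sqrt((-2 + sqrt(29/4)) + 10260) = sqrt((-2 + sqrt(29)/2) + 10260) = sqrt(10258 + sqrt(29)/2)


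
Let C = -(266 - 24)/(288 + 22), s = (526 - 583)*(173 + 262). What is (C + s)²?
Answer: 14771308475716/24025 ≈ 6.1483e+8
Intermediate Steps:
s = -24795 (s = -57*435 = -24795)
C = -121/155 (C = -242/310 = -1*121/155 = -121/155 ≈ -0.78065)
(C + s)² = (-121/155 - 24795)² = (-3843346/155)² = 14771308475716/24025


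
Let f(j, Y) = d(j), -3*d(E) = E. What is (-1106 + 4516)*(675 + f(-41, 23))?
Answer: 7045060/3 ≈ 2.3484e+6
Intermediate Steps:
d(E) = -E/3
f(j, Y) = -j/3
(-1106 + 4516)*(675 + f(-41, 23)) = (-1106 + 4516)*(675 - 1/3*(-41)) = 3410*(675 + 41/3) = 3410*(2066/3) = 7045060/3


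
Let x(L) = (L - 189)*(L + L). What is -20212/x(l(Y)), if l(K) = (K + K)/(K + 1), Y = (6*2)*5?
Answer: 18802213/684540 ≈ 27.467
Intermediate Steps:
Y = 60 (Y = 12*5 = 60)
l(K) = 2*K/(1 + K) (l(K) = (2*K)/(1 + K) = 2*K/(1 + K))
x(L) = 2*L*(-189 + L) (x(L) = (-189 + L)*(2*L) = 2*L*(-189 + L))
-20212/x(l(Y)) = -20212*61/(240*(-189 + 2*60/(1 + 60))) = -20212*61/(240*(-189 + 2*60/61)) = -20212*61/(240*(-189 + 2*60*(1/61))) = -20212*61/(240*(-189 + 120/61)) = -20212/(2*(120/61)*(-11409/61)) = -20212/(-2738160/3721) = -20212*(-3721/2738160) = 18802213/684540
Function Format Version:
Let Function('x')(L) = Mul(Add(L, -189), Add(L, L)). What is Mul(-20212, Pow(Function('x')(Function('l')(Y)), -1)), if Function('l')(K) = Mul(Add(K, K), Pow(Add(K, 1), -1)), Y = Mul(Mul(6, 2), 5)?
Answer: Rational(18802213, 684540) ≈ 27.467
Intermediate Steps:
Y = 60 (Y = Mul(12, 5) = 60)
Function('l')(K) = Mul(2, K, Pow(Add(1, K), -1)) (Function('l')(K) = Mul(Mul(2, K), Pow(Add(1, K), -1)) = Mul(2, K, Pow(Add(1, K), -1)))
Function('x')(L) = Mul(2, L, Add(-189, L)) (Function('x')(L) = Mul(Add(-189, L), Mul(2, L)) = Mul(2, L, Add(-189, L)))
Mul(-20212, Pow(Function('x')(Function('l')(Y)), -1)) = Mul(-20212, Pow(Mul(2, Mul(2, 60, Pow(Add(1, 60), -1)), Add(-189, Mul(2, 60, Pow(Add(1, 60), -1)))), -1)) = Mul(-20212, Pow(Mul(2, Mul(2, 60, Pow(61, -1)), Add(-189, Mul(2, 60, Pow(61, -1)))), -1)) = Mul(-20212, Pow(Mul(2, Mul(2, 60, Rational(1, 61)), Add(-189, Mul(2, 60, Rational(1, 61)))), -1)) = Mul(-20212, Pow(Mul(2, Rational(120, 61), Add(-189, Rational(120, 61))), -1)) = Mul(-20212, Pow(Mul(2, Rational(120, 61), Rational(-11409, 61)), -1)) = Mul(-20212, Pow(Rational(-2738160, 3721), -1)) = Mul(-20212, Rational(-3721, 2738160)) = Rational(18802213, 684540)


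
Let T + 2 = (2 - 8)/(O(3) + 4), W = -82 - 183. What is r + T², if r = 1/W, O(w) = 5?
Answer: 16951/2385 ≈ 7.1073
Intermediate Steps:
W = -265
T = -8/3 (T = -2 + (2 - 8)/(5 + 4) = -2 - 6/9 = -2 - 6*⅑ = -2 - ⅔ = -8/3 ≈ -2.6667)
r = -1/265 (r = 1/(-265) = -1/265 ≈ -0.0037736)
r + T² = -1/265 + (-8/3)² = -1/265 + 64/9 = 16951/2385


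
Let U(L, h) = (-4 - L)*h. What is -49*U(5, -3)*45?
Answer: -59535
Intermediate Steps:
U(L, h) = h*(-4 - L)
-49*U(5, -3)*45 = -(-49)*(-3)*(4 + 5)*45 = -(-49)*(-3)*9*45 = -49*27*45 = -1323*45 = -59535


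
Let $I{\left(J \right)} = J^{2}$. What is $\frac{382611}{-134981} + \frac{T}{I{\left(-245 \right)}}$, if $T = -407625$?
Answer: $- \frac{445644888}{46298483} \approx -9.6255$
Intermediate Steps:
$\frac{382611}{-134981} + \frac{T}{I{\left(-245 \right)}} = \frac{382611}{-134981} - \frac{407625}{\left(-245\right)^{2}} = 382611 \left(- \frac{1}{134981}\right) - \frac{407625}{60025} = - \frac{382611}{134981} - \frac{16305}{2401} = - \frac{445644888}{46298483}$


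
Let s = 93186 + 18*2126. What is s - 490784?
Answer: -359330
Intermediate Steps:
s = 131454 (s = 93186 + 38268 = 131454)
s - 490784 = 131454 - 490784 = -359330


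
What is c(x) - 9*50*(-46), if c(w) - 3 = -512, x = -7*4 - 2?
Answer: 20191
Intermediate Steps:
x = -30 (x = -28 - 2 = -30)
c(w) = -509 (c(w) = 3 - 512 = -509)
c(x) - 9*50*(-46) = -509 - 9*50*(-46) = -509 - 450*(-46) = -509 + 20700 = 20191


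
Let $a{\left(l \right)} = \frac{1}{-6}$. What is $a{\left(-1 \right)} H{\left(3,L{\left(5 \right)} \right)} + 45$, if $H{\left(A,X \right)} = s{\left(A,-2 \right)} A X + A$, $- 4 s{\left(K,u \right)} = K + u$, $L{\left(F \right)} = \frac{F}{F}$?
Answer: $\frac{357}{8} \approx 44.625$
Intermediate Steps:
$L{\left(F \right)} = 1$
$s{\left(K,u \right)} = - \frac{K}{4} - \frac{u}{4}$ ($s{\left(K,u \right)} = - \frac{K + u}{4} = - \frac{K}{4} - \frac{u}{4}$)
$a{\left(l \right)} = - \frac{1}{6}$
$H{\left(A,X \right)} = A + A X \left(\frac{1}{2} - \frac{A}{4}\right)$ ($H{\left(A,X \right)} = \left(- \frac{A}{4} - - \frac{1}{2}\right) A X + A = \left(- \frac{A}{4} + \frac{1}{2}\right) A X + A = \left(\frac{1}{2} - \frac{A}{4}\right) A X + A = A \left(\frac{1}{2} - \frac{A}{4}\right) X + A = A X \left(\frac{1}{2} - \frac{A}{4}\right) + A = A + A X \left(\frac{1}{2} - \frac{A}{4}\right)$)
$a{\left(-1 \right)} H{\left(3,L{\left(5 \right)} \right)} + 45 = - \frac{\left(- \frac{1}{4}\right) 3 \left(-4 + 1 \left(-2 + 3\right)\right)}{6} + 45 = - \frac{\left(- \frac{1}{4}\right) 3 \left(-4 + 1 \cdot 1\right)}{6} + 45 = - \frac{\left(- \frac{1}{4}\right) 3 \left(-4 + 1\right)}{6} + 45 = - \frac{\left(- \frac{1}{4}\right) 3 \left(-3\right)}{6} + 45 = \left(- \frac{1}{6}\right) \frac{9}{4} + 45 = - \frac{3}{8} + 45 = \frac{357}{8}$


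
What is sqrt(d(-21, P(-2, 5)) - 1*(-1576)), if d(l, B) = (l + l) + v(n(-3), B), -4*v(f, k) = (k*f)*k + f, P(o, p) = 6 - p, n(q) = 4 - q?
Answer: sqrt(6122)/2 ≈ 39.122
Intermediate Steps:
v(f, k) = -f/4 - f*k**2/4 (v(f, k) = -((k*f)*k + f)/4 = -((f*k)*k + f)/4 = -(f*k**2 + f)/4 = -(f + f*k**2)/4 = -f/4 - f*k**2/4)
d(l, B) = -7/4 + 2*l - 7*B**2/4 (d(l, B) = (l + l) - (4 - 1*(-3))*(1 + B**2)/4 = 2*l - (4 + 3)*(1 + B**2)/4 = 2*l - 1/4*7*(1 + B**2) = 2*l + (-7/4 - 7*B**2/4) = -7/4 + 2*l - 7*B**2/4)
sqrt(d(-21, P(-2, 5)) - 1*(-1576)) = sqrt((-7/4 + 2*(-21) - 7*(6 - 1*5)**2/4) - 1*(-1576)) = sqrt((-7/4 - 42 - 7*(6 - 5)**2/4) + 1576) = sqrt((-7/4 - 42 - 7/4*1**2) + 1576) = sqrt((-7/4 - 42 - 7/4*1) + 1576) = sqrt((-7/4 - 42 - 7/4) + 1576) = sqrt(-91/2 + 1576) = sqrt(3061/2) = sqrt(6122)/2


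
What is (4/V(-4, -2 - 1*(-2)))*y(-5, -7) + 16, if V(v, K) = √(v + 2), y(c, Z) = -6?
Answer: 16 + 12*I*√2 ≈ 16.0 + 16.971*I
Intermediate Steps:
V(v, K) = √(2 + v)
(4/V(-4, -2 - 1*(-2)))*y(-5, -7) + 16 = (4/(√(2 - 4)))*(-6) + 16 = (4/(√(-2)))*(-6) + 16 = (4/((I*√2)))*(-6) + 16 = (4*(-I*√2/2))*(-6) + 16 = -2*I*√2*(-6) + 16 = 12*I*√2 + 16 = 16 + 12*I*√2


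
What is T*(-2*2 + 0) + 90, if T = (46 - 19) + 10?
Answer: -58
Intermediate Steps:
T = 37 (T = 27 + 10 = 37)
T*(-2*2 + 0) + 90 = 37*(-2*2 + 0) + 90 = 37*(-4 + 0) + 90 = 37*(-4) + 90 = -148 + 90 = -58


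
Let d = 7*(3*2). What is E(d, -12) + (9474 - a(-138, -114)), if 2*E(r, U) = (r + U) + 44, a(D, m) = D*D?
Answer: -9533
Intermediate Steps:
d = 42 (d = 7*6 = 42)
a(D, m) = D²
E(r, U) = 22 + U/2 + r/2 (E(r, U) = ((r + U) + 44)/2 = ((U + r) + 44)/2 = (44 + U + r)/2 = 22 + U/2 + r/2)
E(d, -12) + (9474 - a(-138, -114)) = (22 + (½)*(-12) + (½)*42) + (9474 - 1*(-138)²) = (22 - 6 + 21) + (9474 - 1*19044) = 37 + (9474 - 19044) = 37 - 9570 = -9533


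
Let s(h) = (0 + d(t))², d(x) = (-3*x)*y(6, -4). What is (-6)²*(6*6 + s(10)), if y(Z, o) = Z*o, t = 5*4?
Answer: 74650896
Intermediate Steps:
t = 20
d(x) = 72*x (d(x) = (-3*x)*(6*(-4)) = -3*x*(-24) = 72*x)
s(h) = 2073600 (s(h) = (0 + 72*20)² = (0 + 1440)² = 1440² = 2073600)
(-6)²*(6*6 + s(10)) = (-6)²*(6*6 + 2073600) = 36*(36 + 2073600) = 36*2073636 = 74650896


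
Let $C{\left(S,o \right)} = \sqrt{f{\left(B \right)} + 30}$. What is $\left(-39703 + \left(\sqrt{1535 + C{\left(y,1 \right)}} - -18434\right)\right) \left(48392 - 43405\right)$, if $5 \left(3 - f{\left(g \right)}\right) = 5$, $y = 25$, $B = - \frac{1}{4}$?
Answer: $-106068503 + 4987 \sqrt{1535 + 4 \sqrt{2}} \approx -1.0587 \cdot 10^{8}$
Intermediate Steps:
$B = - \frac{1}{4}$ ($B = \left(-1\right) \frac{1}{4} = - \frac{1}{4} \approx -0.25$)
$f{\left(g \right)} = 2$ ($f{\left(g \right)} = 3 - 1 = 2$)
$C{\left(S,o \right)} = 4 \sqrt{2}$ ($C{\left(S,o \right)} = \sqrt{2 + 30} = \sqrt{32} = 4 \sqrt{2}$)
$\left(-39703 + \left(\sqrt{1535 + C{\left(y,1 \right)}} - -18434\right)\right) \left(48392 - 43405\right) = \left(-39703 + \left(\sqrt{1535 + 4 \sqrt{2}} - -18434\right)\right) \left(48392 - 43405\right) = \left(-39703 + \left(\sqrt{1535 + 4 \sqrt{2}} + 18434\right)\right) 4987 = \left(-39703 + \left(18434 + \sqrt{1535 + 4 \sqrt{2}}\right)\right) 4987 = \left(-21269 + \sqrt{1535 + 4 \sqrt{2}}\right) 4987 = -106068503 + 4987 \sqrt{1535 + 4 \sqrt{2}}$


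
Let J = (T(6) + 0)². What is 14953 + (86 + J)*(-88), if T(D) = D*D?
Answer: -106663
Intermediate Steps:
T(D) = D²
J = 1296 (J = (6² + 0)² = (36 + 0)² = 36² = 1296)
14953 + (86 + J)*(-88) = 14953 + (86 + 1296)*(-88) = 14953 + 1382*(-88) = 14953 - 121616 = -106663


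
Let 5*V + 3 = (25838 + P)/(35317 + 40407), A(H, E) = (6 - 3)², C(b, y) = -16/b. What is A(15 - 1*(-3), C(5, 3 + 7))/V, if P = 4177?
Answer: -1135860/65719 ≈ -17.284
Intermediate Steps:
A(H, E) = 9 (A(H, E) = 3² = 9)
V = -197157/378620 (V = -⅗ + ((25838 + 4177)/(35317 + 40407))/5 = -⅗ + (30015/75724)/5 = -⅗ + (30015*(1/75724))/5 = -⅗ + (⅕)*(30015/75724) = -⅗ + 6003/75724 = -197157/378620 ≈ -0.52073)
A(15 - 1*(-3), C(5, 3 + 7))/V = 9/(-197157/378620) = 9*(-378620/197157) = -1135860/65719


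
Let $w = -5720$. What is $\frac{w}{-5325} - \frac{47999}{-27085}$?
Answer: $\frac{3284167}{1153821} \approx 2.8463$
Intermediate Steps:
$\frac{w}{-5325} - \frac{47999}{-27085} = - \frac{5720}{-5325} - \frac{47999}{-27085} = \left(-5720\right) \left(- \frac{1}{5325}\right) - - \frac{47999}{27085} = \frac{1144}{1065} + \frac{47999}{27085} = \frac{3284167}{1153821}$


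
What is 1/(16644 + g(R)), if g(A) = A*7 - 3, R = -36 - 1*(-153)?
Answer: 1/17460 ≈ 5.7274e-5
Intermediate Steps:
R = 117 (R = -36 + 153 = 117)
g(A) = -3 + 7*A (g(A) = 7*A - 3 = -3 + 7*A)
1/(16644 + g(R)) = 1/(16644 + (-3 + 7*117)) = 1/(16644 + (-3 + 819)) = 1/(16644 + 816) = 1/17460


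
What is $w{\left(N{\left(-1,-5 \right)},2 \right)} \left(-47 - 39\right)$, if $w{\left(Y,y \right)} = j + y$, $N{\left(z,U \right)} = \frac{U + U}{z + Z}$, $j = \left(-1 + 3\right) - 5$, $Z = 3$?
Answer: $86$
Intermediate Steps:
$j = -3$ ($j = 2 - 5 = -3$)
$N{\left(z,U \right)} = \frac{2 U}{3 + z}$ ($N{\left(z,U \right)} = \frac{U + U}{z + 3} = \frac{2 U}{3 + z}$)
$w{\left(Y,y \right)} = -3 + y$
$w{\left(N{\left(-1,-5 \right)},2 \right)} \left(-47 - 39\right) = \left(-3 + 2\right) \left(-47 - 39\right) = \left(-1\right) \left(-86\right) = 86$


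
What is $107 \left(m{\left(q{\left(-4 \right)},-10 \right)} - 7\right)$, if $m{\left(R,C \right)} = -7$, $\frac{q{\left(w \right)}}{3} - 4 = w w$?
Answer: $-1498$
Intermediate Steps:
$q{\left(w \right)} = 12 + 3 w^{2}$ ($q{\left(w \right)} = 12 + 3 w w = 12 + 3 w^{2}$)
$107 \left(m{\left(q{\left(-4 \right)},-10 \right)} - 7\right) = 107 \left(-7 - 7\right) = 107 \left(-14\right) = -1498$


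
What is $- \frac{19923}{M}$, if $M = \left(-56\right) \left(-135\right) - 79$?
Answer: $- \frac{19923}{7481} \approx -2.6631$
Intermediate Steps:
$M = 7481$ ($M = 7560 - 79 = 7481$)
$- \frac{19923}{M} = - \frac{19923}{7481}$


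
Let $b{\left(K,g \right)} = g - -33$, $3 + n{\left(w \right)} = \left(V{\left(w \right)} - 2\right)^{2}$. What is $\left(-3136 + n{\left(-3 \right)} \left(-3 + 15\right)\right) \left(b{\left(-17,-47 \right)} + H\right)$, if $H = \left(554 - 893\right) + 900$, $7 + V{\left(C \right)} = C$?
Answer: $-789868$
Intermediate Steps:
$V{\left(C \right)} = -7 + C$
$n{\left(w \right)} = -3 + \left(-9 + w\right)^{2}$ ($n{\left(w \right)} = -3 + \left(\left(-7 + w\right) - 2\right)^{2} = -3 + \left(-9 + w\right)^{2}$)
$b{\left(K,g \right)} = 33 + g$ ($b{\left(K,g \right)} = g + 33 = 33 + g$)
$H = 561$ ($H = \left(554 - 893\right) + 900 = -339 + 900 = 561$)
$\left(-3136 + n{\left(-3 \right)} \left(-3 + 15\right)\right) \left(b{\left(-17,-47 \right)} + H\right) = \left(-3136 + \left(-3 + \left(-9 - 3\right)^{2}\right) \left(-3 + 15\right)\right) \left(\left(33 - 47\right) + 561\right) = \left(-3136 + \left(-3 + \left(-12\right)^{2}\right) 12\right) \left(-14 + 561\right) = \left(-3136 + \left(-3 + 144\right) 12\right) 547 = \left(-3136 + 141 \cdot 12\right) 547 = \left(-3136 + 1692\right) 547 = \left(-1444\right) 547 = -789868$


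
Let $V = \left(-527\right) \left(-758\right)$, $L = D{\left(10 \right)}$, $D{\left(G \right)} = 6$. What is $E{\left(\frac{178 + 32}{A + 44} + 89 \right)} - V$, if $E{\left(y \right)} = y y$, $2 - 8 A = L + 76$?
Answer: $- \frac{112827750}{289} \approx -3.9041 \cdot 10^{5}$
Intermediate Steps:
$L = 6$
$A = -10$ ($A = \frac{1}{4} - \frac{6 + 76}{8} = \frac{1}{4} - \frac{41}{4} = -10$)
$V = 399466$
$E{\left(y \right)} = y^{2}$
$E{\left(\frac{178 + 32}{A + 44} + 89 \right)} - V = \left(\frac{178 + 32}{-10 + 44} + 89\right)^{2} - 399466 = \left(\frac{210}{34} + 89\right)^{2} - 399466 = \left(210 \cdot \frac{1}{34} + 89\right)^{2} - 399466 = \left(\frac{105}{17} + 89\right)^{2} - 399466 = \left(\frac{1618}{17}\right)^{2} - 399466 = \frac{2617924}{289} - 399466 = - \frac{112827750}{289}$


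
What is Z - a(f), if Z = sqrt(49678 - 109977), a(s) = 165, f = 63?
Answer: -165 + I*sqrt(60299) ≈ -165.0 + 245.56*I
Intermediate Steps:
Z = I*sqrt(60299) (Z = sqrt(-60299) = I*sqrt(60299) ≈ 245.56*I)
Z - a(f) = I*sqrt(60299) - 1*165 = I*sqrt(60299) - 165 = -165 + I*sqrt(60299)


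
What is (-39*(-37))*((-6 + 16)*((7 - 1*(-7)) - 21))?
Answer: -101010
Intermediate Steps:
(-39*(-37))*((-6 + 16)*((7 - 1*(-7)) - 21)) = 1443*(10*((7 + 7) - 21)) = 1443*(10*(14 - 21)) = 1443*(10*(-7)) = 1443*(-70) = -101010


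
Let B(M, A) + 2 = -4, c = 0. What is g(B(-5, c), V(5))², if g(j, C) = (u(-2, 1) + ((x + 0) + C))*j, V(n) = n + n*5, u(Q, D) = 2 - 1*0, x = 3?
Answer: 44100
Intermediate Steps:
B(M, A) = -6 (B(M, A) = -2 - 4 = -6)
u(Q, D) = 2 (u(Q, D) = 2 + 0 = 2)
V(n) = 6*n (V(n) = n + 5*n = 6*n)
g(j, C) = j*(5 + C) (g(j, C) = (2 + ((3 + 0) + C))*j = (2 + (3 + C))*j = (5 + C)*j = j*(5 + C))
g(B(-5, c), V(5))² = (-6*(5 + 6*5))² = (-6*(5 + 30))² = (-6*35)² = (-210)² = 44100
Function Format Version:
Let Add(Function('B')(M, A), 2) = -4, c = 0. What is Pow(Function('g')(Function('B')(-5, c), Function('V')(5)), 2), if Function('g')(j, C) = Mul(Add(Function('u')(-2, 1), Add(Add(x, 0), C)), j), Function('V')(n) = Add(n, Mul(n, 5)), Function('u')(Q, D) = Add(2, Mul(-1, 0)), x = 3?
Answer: 44100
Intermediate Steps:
Function('B')(M, A) = -6 (Function('B')(M, A) = Add(-2, -4) = -6)
Function('u')(Q, D) = 2 (Function('u')(Q, D) = Add(2, 0) = 2)
Function('V')(n) = Mul(6, n) (Function('V')(n) = Add(n, Mul(5, n)) = Mul(6, n))
Function('g')(j, C) = Mul(j, Add(5, C)) (Function('g')(j, C) = Mul(Add(2, Add(Add(3, 0), C)), j) = Mul(Add(2, Add(3, C)), j) = Mul(Add(5, C), j) = Mul(j, Add(5, C)))
Pow(Function('g')(Function('B')(-5, c), Function('V')(5)), 2) = Pow(Mul(-6, Add(5, Mul(6, 5))), 2) = Pow(Mul(-6, Add(5, 30)), 2) = Pow(Mul(-6, 35), 2) = Pow(-210, 2) = 44100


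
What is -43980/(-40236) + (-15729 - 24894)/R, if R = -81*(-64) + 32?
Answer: -117092279/17489248 ≈ -6.6951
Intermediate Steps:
R = 5216 (R = 5184 + 32 = 5216)
-43980/(-40236) + (-15729 - 24894)/R = -43980/(-40236) + (-15729 - 24894)/5216 = -43980*(-1/40236) - 40623*1/5216 = 3665/3353 - 40623/5216 = -117092279/17489248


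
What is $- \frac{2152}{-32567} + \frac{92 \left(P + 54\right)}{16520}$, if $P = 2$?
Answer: $\frac{3631004}{9607265} \approx 0.37794$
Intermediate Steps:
$- \frac{2152}{-32567} + \frac{92 \left(P + 54\right)}{16520} = - \frac{2152}{-32567} + \frac{92 \left(2 + 54\right)}{16520} = \left(-2152\right) \left(- \frac{1}{32567}\right) + 92 \cdot 56 \cdot \frac{1}{16520} = \frac{2152}{32567} + 5152 \cdot \frac{1}{16520} = \frac{2152}{32567} + \frac{92}{295} = \frac{3631004}{9607265}$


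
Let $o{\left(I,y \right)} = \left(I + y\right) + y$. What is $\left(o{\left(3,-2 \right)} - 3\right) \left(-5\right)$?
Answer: $20$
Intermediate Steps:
$o{\left(I,y \right)} = I + 2 y$
$\left(o{\left(3,-2 \right)} - 3\right) \left(-5\right) = \left(\left(3 + 2 \left(-2\right)\right) - 3\right) \left(-5\right) = \left(\left(3 - 4\right) - 3\right) \left(-5\right) = \left(-1 - 3\right) \left(-5\right) = \left(-4\right) \left(-5\right) = 20$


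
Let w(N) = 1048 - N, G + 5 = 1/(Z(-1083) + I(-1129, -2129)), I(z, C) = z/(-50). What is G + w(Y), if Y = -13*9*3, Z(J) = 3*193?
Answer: 41930176/30079 ≈ 1394.0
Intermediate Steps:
Z(J) = 579
I(z, C) = -z/50 (I(z, C) = z*(-1/50) = -z/50)
Y = -351 (Y = -117*3 = -351)
G = -150345/30079 (G = -5 + 1/(579 - 1/50*(-1129)) = -5 + 1/(579 + 1129/50) = -5 + 1/(30079/50) = -5 + 50/30079 = -150345/30079 ≈ -4.9983)
G + w(Y) = -150345/30079 + (1048 - 1*(-351)) = -150345/30079 + (1048 + 351) = -150345/30079 + 1399 = 41930176/30079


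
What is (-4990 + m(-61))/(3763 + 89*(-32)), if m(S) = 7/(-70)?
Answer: -49901/9150 ≈ -5.4537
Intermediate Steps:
m(S) = -⅒ (m(S) = 7*(-1/70) = -⅒)
(-4990 + m(-61))/(3763 + 89*(-32)) = (-4990 - ⅒)/(3763 + 89*(-32)) = -49901/(10*(3763 - 2848)) = -49901/10/915 = -49901/10*1/915 = -49901/9150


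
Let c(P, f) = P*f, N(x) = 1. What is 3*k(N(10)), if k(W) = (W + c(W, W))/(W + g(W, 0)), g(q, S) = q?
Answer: 3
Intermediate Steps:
k(W) = (W + W²)/(2*W) (k(W) = (W + W*W)/(W + W) = (W + W²)/((2*W)) = (W + W²)*(1/(2*W)) = (W + W²)/(2*W))
3*k(N(10)) = 3*(½ + (½)*1) = 3*(½ + ½) = 3*1 = 3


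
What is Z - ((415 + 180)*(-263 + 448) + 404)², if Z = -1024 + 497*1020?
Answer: -12205103525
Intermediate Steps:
Z = 505916 (Z = -1024 + 506940 = 505916)
Z - ((415 + 180)*(-263 + 448) + 404)² = 505916 - ((415 + 180)*(-263 + 448) + 404)² = 505916 - (595*185 + 404)² = 505916 - (110075 + 404)² = 505916 - 1*110479² = 505916 - 1*12205609441 = 505916 - 12205609441 = -12205103525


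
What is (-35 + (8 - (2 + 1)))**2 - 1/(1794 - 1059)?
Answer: 661499/735 ≈ 900.00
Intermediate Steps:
(-35 + (8 - (2 + 1)))**2 - 1/(1794 - 1059) = (-35 + (8 - 1*3))**2 - 1/735 = (-35 + (8 - 3))**2 - 1*1/735 = (-35 + 5)**2 - 1/735 = (-30)**2 - 1/735 = 900 - 1/735 = 661499/735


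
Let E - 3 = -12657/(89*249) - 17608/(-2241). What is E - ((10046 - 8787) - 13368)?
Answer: 2417179487/199449 ≈ 12119.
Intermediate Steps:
E = 2051546/199449 (E = 3 + (-12657/(89*249) - 17608/(-2241)) = 3 + (-12657/22161 - 17608*(-1/2241)) = 3 + (-12657*1/22161 + 17608/2241) = 3 + (-4219/7387 + 17608/2241) = 3 + 1453199/199449 = 2051546/199449 ≈ 10.286)
E - ((10046 - 8787) - 13368) = 2051546/199449 - ((10046 - 8787) - 13368) = 2051546/199449 - (1259 - 13368) = 2051546/199449 - 1*(-12109) = 2051546/199449 + 12109 = 2417179487/199449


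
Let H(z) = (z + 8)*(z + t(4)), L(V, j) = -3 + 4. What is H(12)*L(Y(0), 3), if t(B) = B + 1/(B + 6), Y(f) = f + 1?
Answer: 322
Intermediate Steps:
Y(f) = 1 + f
L(V, j) = 1
t(B) = B + 1/(6 + B)
H(z) = (8 + z)*(41/10 + z) (H(z) = (z + 8)*(z + (1 + 4² + 6*4)/(6 + 4)) = (8 + z)*(z + (1 + 16 + 24)/10) = (8 + z)*(z + (⅒)*41) = (8 + z)*(z + 41/10) = (8 + z)*(41/10 + z))
H(12)*L(Y(0), 3) = (164/5 + 12² + (121/10)*12)*1 = (164/5 + 144 + 726/5)*1 = 322*1 = 322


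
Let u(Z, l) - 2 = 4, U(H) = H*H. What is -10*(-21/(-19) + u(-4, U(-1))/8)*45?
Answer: -31725/38 ≈ -834.87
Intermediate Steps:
U(H) = H**2
u(Z, l) = 6 (u(Z, l) = 2 + 4 = 6)
-10*(-21/(-19) + u(-4, U(-1))/8)*45 = -10*(-21/(-19) + 6/8)*45 = -10*(-21*(-1/19) + 6*(1/8))*45 = -10*(21/19 + 3/4)*45 = -10*141/76*45 = -705/38*45 = -31725/38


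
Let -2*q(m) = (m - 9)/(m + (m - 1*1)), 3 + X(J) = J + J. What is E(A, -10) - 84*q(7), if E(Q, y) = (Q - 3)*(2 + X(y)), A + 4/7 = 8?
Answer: -1293/13 ≈ -99.462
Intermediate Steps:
A = 52/7 (A = -4/7 + 8 = 52/7 ≈ 7.4286)
X(J) = -3 + 2*J (X(J) = -3 + (J + J) = -3 + 2*J)
E(Q, y) = (-1 + 2*y)*(-3 + Q) (E(Q, y) = (Q - 3)*(2 + (-3 + 2*y)) = (-3 + Q)*(-1 + 2*y) = (-1 + 2*y)*(-3 + Q))
q(m) = -(-9 + m)/(2*(-1 + 2*m)) (q(m) = -(m - 9)/(2*(m + (m - 1*1))) = -(-9 + m)/(2*(m + (m - 1))) = -(-9 + m)/(2*(m + (-1 + m))) = -(-9 + m)/(2*(-1 + 2*m)))
E(A, -10) - 84*q(7) = (3 - 1*52/7 - 6*(-10) + 2*(52/7)*(-10)) - 42*(9 - 1*7)/(-1 + 2*7) = (3 - 52/7 + 60 - 1040/7) - 42*(9 - 7)/(-1 + 14) = -93 - 42*2/13 = -93 - 84*1/13 = -93 - 84/13 = -1293/13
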